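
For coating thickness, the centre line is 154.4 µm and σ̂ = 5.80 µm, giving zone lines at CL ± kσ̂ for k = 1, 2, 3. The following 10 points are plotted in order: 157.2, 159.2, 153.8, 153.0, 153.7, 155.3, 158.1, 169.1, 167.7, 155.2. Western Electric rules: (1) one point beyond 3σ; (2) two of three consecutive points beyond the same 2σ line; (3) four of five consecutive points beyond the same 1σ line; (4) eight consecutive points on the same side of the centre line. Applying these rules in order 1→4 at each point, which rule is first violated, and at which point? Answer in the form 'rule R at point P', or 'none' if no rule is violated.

rule 2 at point 9

Zone of each point (C = within 1σ̂, B = 1σ̂–2σ̂, A = 2σ̂–3σ̂, * = beyond 3σ̂; sign = side of CL): 1:+C, 2:+C, 3:-C, 4:-C, 5:-C, 6:+C, 7:+C, 8:+A, 9:+A, 10:+C
Rule 2 (two of three consecutive points beyond the same 2σ limit) is satisfied at point 9.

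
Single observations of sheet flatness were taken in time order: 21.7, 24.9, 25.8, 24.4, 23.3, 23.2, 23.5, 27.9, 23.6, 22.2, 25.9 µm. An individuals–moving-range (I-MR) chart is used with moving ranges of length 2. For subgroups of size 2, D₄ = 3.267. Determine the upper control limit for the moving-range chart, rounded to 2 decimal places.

Moving ranges: 3.2, 0.9, 1.4, 1.1, 0.1, 0.3, 4.4, 4.3, 1.4, 3.7; M̄R̄ = 20.8000 / 10 = 2.0800
UCL_MR = D₄·M̄R̄ = 3.267 × 2.0800 = 6.7954

6.80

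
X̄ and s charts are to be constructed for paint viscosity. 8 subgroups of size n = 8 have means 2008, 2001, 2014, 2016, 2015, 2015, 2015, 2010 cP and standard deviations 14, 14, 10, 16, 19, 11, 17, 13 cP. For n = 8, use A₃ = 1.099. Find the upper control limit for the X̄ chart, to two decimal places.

X̄̄ = (2008 + 2001 + 2014 + 2016 + 2015 + 2015 + 2015 + 2010) / 8 = 2011.7500
s̄ = (14 + 14 + 10 + 16 + 19 + 11 + 17 + 13) / 8 = 14.2500
UCL = X̄̄ + A₃·s̄ = 2011.7500 + 1.099 × 14.2500 = 2027.4108

2027.41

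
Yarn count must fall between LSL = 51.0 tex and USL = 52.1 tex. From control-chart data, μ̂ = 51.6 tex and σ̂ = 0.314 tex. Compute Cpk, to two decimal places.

0.53

Cpu = (USL − μ̂) / (3σ̂) = (52.1 − 51.6) / (3 × 0.314) = 0.5308; Cpl = (μ̂ − LSL) / (3σ̂) = (51.6 − 51.0) / (3 × 0.314) = 0.6369; Cpk = min(Cpu, Cpl) = 0.5308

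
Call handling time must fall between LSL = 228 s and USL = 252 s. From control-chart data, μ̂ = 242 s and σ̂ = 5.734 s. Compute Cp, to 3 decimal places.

Cp = (USL − LSL) / (6σ̂) = (252 − 228) / (6 × 5.734) = 24.0000 / 34.4040 = 0.6976

0.698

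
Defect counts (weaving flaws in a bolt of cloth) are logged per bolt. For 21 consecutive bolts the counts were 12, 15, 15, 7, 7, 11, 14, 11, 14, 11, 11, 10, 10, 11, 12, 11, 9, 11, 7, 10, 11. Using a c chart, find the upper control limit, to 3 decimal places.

20.881

c̄ = (12 + 15 + 15 + 7 + 7 + 11 + 14 + 11 + 14 + 11 + 11 + 10 + 10 + 11 + 12 + 11 + 9 + 11 + 7 + 10 + 11) / 21 = 230 / 21 = 10.9524
UCL = c̄ + 3√c̄ = 10.9524 + 3 × √10.9524 = 10.9524 + 3 × 3.3094 = 20.8807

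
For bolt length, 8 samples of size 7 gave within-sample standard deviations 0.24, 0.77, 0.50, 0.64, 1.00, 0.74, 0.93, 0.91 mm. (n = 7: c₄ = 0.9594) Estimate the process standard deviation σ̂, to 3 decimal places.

0.747

s̄ = (0.24 + 0.77 + 0.50 + 0.64 + 1.00 + 0.74 + 0.93 + 0.91) / 8 = 0.7163
σ̂ = s̄ / c₄ = 0.7163 / 0.9594 = 0.7466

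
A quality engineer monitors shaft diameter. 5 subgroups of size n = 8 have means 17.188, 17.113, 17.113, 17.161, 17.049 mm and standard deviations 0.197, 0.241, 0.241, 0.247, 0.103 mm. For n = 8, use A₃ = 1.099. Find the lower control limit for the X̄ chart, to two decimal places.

16.90

X̄̄ = (17.188 + 17.113 + 17.113 + 17.161 + 17.049) / 5 = 17.1248
s̄ = (0.197 + 0.241 + 0.241 + 0.247 + 0.103) / 5 = 0.2058
LCL = X̄̄ − A₃·s̄ = 17.1248 − 1.099 × 0.2058 = 16.8986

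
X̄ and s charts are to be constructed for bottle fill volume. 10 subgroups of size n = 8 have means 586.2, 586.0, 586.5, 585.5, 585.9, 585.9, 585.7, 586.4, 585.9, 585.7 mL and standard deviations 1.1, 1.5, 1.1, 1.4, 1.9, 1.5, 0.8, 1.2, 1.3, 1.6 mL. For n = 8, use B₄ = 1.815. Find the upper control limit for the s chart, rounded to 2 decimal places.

2.43

s̄ = (1.1 + 1.5 + 1.1 + 1.4 + 1.9 + 1.5 + 0.8 + 1.2 + 1.3 + 1.6) / 10 = 1.3400
UCL_s = B₄·s̄ = 1.815 × 1.3400 = 2.4321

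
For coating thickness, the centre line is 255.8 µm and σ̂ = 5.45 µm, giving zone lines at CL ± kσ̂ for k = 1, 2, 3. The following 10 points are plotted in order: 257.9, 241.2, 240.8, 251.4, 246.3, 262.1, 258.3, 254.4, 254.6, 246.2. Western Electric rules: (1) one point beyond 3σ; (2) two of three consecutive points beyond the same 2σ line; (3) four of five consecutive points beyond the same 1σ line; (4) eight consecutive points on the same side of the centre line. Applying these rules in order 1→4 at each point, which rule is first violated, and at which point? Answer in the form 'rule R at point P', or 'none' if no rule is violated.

rule 2 at point 3

Zone of each point (C = within 1σ̂, B = 1σ̂–2σ̂, A = 2σ̂–3σ̂, * = beyond 3σ̂; sign = side of CL): 1:+C, 2:-A, 3:-A, 4:-C, 5:-B, 6:+B, 7:+C, 8:-C, 9:-C, 10:-B
Rule 2 (two of three consecutive points beyond the same 2σ limit) is satisfied at point 3.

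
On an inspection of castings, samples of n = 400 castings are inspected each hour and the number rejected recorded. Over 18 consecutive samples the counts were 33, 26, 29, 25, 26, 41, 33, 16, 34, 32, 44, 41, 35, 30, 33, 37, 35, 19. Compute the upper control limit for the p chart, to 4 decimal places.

0.1195

p̄ = Σdᵢ / (k·n) = 569 / (18 × 400) = 0.07903
UCL = p̄ + 3·√(p̄(1−p̄)/n) = 0.07903 + 3 × √(0.07903×0.92097/400) = 0.07903 + 3 × 0.01349 = 0.11950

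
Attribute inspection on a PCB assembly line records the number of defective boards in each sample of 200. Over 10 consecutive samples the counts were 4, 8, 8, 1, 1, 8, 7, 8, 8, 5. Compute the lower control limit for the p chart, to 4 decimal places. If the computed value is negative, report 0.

p̄ = Σdᵢ / (k·n) = 58 / (10 × 200) = 0.02900
LCL = p̄ − 3·√(p̄(1−p̄)/n) = 0.02900 − 3 × 0.01187 = -0.00660 → 0 (negative, so LCL = 0)

0.0000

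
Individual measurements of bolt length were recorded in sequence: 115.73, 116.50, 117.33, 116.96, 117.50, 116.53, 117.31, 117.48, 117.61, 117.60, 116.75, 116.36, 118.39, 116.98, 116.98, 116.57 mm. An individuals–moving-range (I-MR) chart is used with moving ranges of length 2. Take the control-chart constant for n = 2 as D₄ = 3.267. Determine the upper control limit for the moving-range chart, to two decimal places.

Moving ranges: 0.77, 0.83, 0.37, 0.54, 0.97, 0.78, 0.17, 0.13, 0.01, 0.85, 0.39, 2.03, 1.41, 0.00, 0.41; M̄R̄ = 9.6600 / 15 = 0.6440
UCL_MR = D₄·M̄R̄ = 3.267 × 0.6440 = 2.1039

2.10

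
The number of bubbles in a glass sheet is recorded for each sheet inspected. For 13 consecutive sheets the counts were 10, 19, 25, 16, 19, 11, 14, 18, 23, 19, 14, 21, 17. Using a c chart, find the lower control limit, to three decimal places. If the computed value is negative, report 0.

4.876

c̄ = (10 + 19 + 25 + 16 + 19 + 11 + 14 + 18 + 23 + 19 + 14 + 21 + 17) / 13 = 226 / 13 = 17.3846
LCL = c̄ − 3√c̄ = 17.3846 − 3 × 4.1695 = 4.8762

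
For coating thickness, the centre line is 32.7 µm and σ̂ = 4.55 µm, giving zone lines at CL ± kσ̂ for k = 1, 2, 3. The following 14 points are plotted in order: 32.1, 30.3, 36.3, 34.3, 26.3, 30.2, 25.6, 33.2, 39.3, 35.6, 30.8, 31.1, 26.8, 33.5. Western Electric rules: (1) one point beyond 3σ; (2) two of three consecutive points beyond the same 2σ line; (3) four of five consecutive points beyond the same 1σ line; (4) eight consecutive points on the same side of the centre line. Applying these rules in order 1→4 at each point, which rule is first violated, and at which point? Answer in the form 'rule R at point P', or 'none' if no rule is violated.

none

Zone of each point (C = within 1σ̂, B = 1σ̂–2σ̂, A = 2σ̂–3σ̂, * = beyond 3σ̂; sign = side of CL): 1:-C, 2:-C, 3:+C, 4:+C, 5:-B, 6:-C, 7:-B, 8:+C, 9:+B, 10:+C, 11:-C, 12:-C, 13:-B, 14:+C
No rule fires across all 14 points.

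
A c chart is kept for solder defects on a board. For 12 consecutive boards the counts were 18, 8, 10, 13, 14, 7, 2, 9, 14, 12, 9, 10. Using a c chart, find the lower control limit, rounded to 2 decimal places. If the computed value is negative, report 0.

c̄ = (18 + 8 + 10 + 13 + 14 + 7 + 2 + 9 + 14 + 12 + 9 + 10) / 12 = 126 / 12 = 10.5000
LCL = c̄ − 3√c̄ = 10.5000 − 3 × 3.2404 = 0.7789

0.78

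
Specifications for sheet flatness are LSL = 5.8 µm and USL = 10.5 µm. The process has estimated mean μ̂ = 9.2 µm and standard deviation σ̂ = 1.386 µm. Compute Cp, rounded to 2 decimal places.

Cp = (USL − LSL) / (6σ̂) = (10.5 − 5.8) / (6 × 1.386) = 4.7000 / 8.3160 = 0.5652

0.57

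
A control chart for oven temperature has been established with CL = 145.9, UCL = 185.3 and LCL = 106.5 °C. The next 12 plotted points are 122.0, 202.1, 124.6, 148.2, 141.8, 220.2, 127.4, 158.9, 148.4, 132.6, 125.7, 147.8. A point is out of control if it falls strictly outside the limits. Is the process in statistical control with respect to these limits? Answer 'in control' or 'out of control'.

out of control

Compare each point to [106.5, 185.3]: sample 2 = 202.1 > UCL; sample 6 = 220.2 > UCL.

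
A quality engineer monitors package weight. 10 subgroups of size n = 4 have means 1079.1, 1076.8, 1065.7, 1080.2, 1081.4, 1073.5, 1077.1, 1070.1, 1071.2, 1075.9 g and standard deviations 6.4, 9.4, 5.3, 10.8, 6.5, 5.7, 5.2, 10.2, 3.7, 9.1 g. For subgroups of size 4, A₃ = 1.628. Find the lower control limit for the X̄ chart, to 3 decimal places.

X̄̄ = (1079.1 + 1076.8 + 1065.7 + 1080.2 + 1081.4 + 1073.5 + 1077.1 + 1070.1 + 1071.2 + 1075.9) / 10 = 1075.1000
s̄ = (6.4 + 9.4 + 5.3 + 10.8 + 6.5 + 5.7 + 5.2 + 10.2 + 3.7 + 9.1) / 10 = 7.2300
LCL = X̄̄ − A₃·s̄ = 1075.1000 − 1.628 × 7.2300 = 1063.3296

1063.330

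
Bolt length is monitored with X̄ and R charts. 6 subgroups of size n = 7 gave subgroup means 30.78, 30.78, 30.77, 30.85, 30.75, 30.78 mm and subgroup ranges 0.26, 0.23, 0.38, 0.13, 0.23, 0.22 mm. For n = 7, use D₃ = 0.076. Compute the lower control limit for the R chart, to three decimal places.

R̄ = (0.26 + 0.23 + 0.38 + 0.13 + 0.23 + 0.22) / 6 = 1.4500 / 6 = 0.2417
LCL_R = D₃·R̄ = 0.076 × 0.2417 = 0.0184

0.018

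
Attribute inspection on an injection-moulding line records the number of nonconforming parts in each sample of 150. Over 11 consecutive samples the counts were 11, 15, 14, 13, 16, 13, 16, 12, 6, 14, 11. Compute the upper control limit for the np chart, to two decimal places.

23.09

p̄ = Σdᵢ / (k·n) = 141 / (11 × 150) = 0.08545
UCL = np̄ + 3·√(np̄(1−p̄)) = 12.8182 + 3 × √(12.8182×0.91455) = 12.8182 + 3 × 3.4239 = 23.0898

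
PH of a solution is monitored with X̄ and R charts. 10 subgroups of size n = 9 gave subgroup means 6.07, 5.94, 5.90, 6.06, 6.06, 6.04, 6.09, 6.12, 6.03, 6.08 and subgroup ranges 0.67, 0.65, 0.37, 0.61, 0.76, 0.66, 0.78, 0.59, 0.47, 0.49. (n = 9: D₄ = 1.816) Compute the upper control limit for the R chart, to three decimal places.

R̄ = (0.67 + 0.65 + 0.37 + 0.61 + 0.76 + 0.66 + 0.78 + 0.59 + 0.47 + 0.49) / 10 = 6.0500 / 10 = 0.6050
UCL_R = D₄·R̄ = 1.816 × 0.6050 = 1.0987

1.099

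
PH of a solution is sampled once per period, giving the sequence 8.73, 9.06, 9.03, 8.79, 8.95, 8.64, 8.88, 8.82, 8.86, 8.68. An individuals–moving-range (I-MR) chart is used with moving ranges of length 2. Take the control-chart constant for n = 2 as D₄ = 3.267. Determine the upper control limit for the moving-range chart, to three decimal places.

Moving ranges: 0.33, 0.03, 0.24, 0.16, 0.31, 0.24, 0.06, 0.04, 0.18; M̄R̄ = 1.5900 / 9 = 0.1767
UCL_MR = D₄·M̄R̄ = 3.267 × 0.1767 = 0.5772

0.577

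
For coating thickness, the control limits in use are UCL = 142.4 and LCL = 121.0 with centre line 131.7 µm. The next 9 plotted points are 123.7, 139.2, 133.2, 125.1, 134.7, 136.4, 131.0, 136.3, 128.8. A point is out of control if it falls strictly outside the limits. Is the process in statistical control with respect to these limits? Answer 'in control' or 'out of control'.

in control

All 9 points lie within [121.0, 142.4].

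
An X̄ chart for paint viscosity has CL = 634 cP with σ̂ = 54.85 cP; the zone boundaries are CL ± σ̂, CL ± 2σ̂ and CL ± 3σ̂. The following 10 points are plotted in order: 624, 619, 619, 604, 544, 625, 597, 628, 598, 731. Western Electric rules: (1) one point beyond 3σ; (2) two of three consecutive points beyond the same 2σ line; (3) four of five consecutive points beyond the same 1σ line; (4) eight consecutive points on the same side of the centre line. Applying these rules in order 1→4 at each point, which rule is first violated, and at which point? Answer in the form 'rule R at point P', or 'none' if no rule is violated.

rule 4 at point 8

Zone of each point (C = within 1σ̂, B = 1σ̂–2σ̂, A = 2σ̂–3σ̂, * = beyond 3σ̂; sign = side of CL): 1:-C, 2:-C, 3:-C, 4:-C, 5:-B, 6:-C, 7:-C, 8:-C, 9:-C, 10:+B
Rule 4 (eight consecutive points on the same side of the centre line) is satisfied at point 8.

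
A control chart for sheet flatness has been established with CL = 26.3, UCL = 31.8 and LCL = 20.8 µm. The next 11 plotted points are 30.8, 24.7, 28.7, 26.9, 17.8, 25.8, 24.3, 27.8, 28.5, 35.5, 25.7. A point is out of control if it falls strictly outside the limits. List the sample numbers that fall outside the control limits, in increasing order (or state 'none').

5, 10

Compare each point to [20.8, 31.8]: sample 5 = 17.8 < LCL; sample 10 = 35.5 > UCL.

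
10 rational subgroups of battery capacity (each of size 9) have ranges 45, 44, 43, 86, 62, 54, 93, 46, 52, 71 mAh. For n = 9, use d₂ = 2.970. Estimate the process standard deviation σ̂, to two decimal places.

R̄ = (45 + 44 + 43 + 86 + 62 + 54 + 93 + 46 + 52 + 71) / 10 = 59.6000
σ̂ = R̄ / d₂ = 59.6000 / 2.970 = 20.0673

20.07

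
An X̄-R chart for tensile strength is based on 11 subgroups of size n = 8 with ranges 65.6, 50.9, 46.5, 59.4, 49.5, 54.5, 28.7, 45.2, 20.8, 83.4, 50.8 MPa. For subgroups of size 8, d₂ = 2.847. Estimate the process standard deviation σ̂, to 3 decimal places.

17.732

R̄ = (65.6 + 50.9 + 46.5 + 59.4 + 49.5 + 54.5 + 28.7 + 45.2 + 20.8 + 83.4 + 50.8) / 11 = 50.4818
σ̂ = R̄ / d₂ = 50.4818 / 2.847 = 17.7316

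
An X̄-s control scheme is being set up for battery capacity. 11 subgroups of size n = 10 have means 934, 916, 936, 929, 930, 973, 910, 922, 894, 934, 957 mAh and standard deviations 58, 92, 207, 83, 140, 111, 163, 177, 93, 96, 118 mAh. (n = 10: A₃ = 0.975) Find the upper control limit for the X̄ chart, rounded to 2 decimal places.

1049.05

X̄̄ = (934 + 916 + 936 + 929 + 930 + 973 + 910 + 922 + 894 + 934 + 957) / 11 = 930.4545
s̄ = (58 + 92 + 207 + 83 + 140 + 111 + 163 + 177 + 93 + 96 + 118) / 11 = 121.6364
UCL = X̄̄ + A₃·s̄ = 930.4545 + 0.975 × 121.6364 = 1049.0500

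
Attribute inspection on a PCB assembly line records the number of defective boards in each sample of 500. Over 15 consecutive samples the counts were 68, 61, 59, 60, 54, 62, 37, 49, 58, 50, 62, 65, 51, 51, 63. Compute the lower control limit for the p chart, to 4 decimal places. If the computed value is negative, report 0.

p̄ = Σdᵢ / (k·n) = 850 / (15 × 500) = 0.11333
LCL = p̄ − 3·√(p̄(1−p̄)/n) = 0.11333 − 3 × 0.01418 = 0.07080

0.0708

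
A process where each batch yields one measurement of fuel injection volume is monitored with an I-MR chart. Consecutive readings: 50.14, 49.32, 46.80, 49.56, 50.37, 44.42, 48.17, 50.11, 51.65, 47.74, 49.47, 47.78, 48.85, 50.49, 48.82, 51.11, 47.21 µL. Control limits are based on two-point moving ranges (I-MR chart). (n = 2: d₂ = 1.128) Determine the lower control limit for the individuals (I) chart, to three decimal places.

42.627

X̄ = (50.14 + 49.32 + 46.80 + 49.56 + 50.37 + 44.42 + 48.17 + 50.11 + 51.65 + 47.74 + 49.47 + 47.78 + 48.85 + 50.49 + 48.82 + 51.11 + 47.21) / 17 = 48.9418
Moving ranges: 0.82, 2.52, 2.76, 0.81, 5.95, 3.75, 1.94, 1.54, 3.91, 1.73, 1.69, 1.07, 1.64, 1.67, 2.29, 3.90; M̄R̄ = 37.9900 / 16 = 2.3744
LCL = X̄ − 3·M̄R̄/d₂ = 48.9418 − 3 × 2.3744 / 1.128 = 42.6269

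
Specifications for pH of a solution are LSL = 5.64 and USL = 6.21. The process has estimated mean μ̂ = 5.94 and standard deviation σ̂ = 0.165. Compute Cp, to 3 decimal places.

0.576

Cp = (USL − LSL) / (6σ̂) = (6.21 − 5.64) / (6 × 0.165) = 0.5700 / 0.9900 = 0.5758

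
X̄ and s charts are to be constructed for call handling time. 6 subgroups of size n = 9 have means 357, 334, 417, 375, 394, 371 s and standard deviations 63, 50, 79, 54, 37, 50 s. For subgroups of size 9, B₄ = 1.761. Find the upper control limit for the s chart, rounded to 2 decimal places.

97.74

s̄ = (63 + 50 + 79 + 54 + 37 + 50) / 6 = 55.5000
UCL_s = B₄·s̄ = 1.761 × 55.5000 = 97.7355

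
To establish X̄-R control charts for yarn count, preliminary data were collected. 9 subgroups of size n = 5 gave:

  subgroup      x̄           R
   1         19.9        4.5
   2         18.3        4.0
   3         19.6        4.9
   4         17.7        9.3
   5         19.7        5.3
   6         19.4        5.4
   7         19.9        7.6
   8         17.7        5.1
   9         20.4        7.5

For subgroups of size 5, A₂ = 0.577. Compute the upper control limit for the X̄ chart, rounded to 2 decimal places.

X̄̄ = (19.9 + 18.3 + 19.6 + 17.7 + 19.7 + 19.4 + 19.9 + 17.7 + 20.4) / 9 = 172.6000 / 9 = 19.1778
R̄ = (4.5 + 4.0 + 4.9 + 9.3 + 5.3 + 5.4 + 7.6 + 5.1 + 7.5) / 9 = 53.6000 / 9 = 5.9556
UCL = X̄̄ + A₂·R̄ = 19.1778 + 0.577 × 5.9556 = 22.6141

22.61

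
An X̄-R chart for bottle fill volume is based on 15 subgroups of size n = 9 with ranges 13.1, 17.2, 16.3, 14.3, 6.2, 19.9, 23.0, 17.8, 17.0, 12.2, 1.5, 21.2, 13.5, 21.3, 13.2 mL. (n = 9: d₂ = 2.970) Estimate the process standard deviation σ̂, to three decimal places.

5.111

R̄ = (13.1 + 17.2 + 16.3 + 14.3 + 6.2 + 19.9 + 23.0 + 17.8 + 17.0 + 12.2 + 1.5 + 21.2 + 13.5 + 21.3 + 13.2) / 15 = 15.1800
σ̂ = R̄ / d₂ = 15.1800 / 2.970 = 5.1111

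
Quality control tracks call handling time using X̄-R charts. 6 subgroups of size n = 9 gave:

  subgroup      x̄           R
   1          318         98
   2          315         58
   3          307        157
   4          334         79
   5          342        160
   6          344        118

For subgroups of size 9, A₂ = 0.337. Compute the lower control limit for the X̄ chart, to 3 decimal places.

289.035

X̄̄ = (318 + 315 + 307 + 334 + 342 + 344) / 6 = 1960.0000 / 6 = 326.6667
R̄ = (98 + 58 + 157 + 79 + 160 + 118) / 6 = 670.0000 / 6 = 111.6667
LCL = X̄̄ − A₂·R̄ = 326.6667 − 0.337 × 111.6667 = 289.0350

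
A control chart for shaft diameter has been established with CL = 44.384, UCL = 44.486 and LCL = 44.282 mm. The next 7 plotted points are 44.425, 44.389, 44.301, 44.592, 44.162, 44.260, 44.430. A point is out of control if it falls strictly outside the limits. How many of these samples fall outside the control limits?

3

Compare each point to [44.282, 44.486]: sample 4 = 44.592 > UCL; sample 5 = 44.162 < LCL; sample 6 = 44.260 < LCL.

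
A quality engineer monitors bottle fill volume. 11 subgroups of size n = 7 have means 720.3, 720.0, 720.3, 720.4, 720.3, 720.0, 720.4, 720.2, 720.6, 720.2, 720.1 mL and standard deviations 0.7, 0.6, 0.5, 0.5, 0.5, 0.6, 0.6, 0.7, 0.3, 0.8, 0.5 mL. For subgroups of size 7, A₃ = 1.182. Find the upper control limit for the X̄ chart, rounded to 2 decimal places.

720.93

X̄̄ = (720.3 + 720.0 + 720.3 + 720.4 + 720.3 + 720.0 + 720.4 + 720.2 + 720.6 + 720.2 + 720.1) / 11 = 720.2545
s̄ = (0.7 + 0.6 + 0.5 + 0.5 + 0.5 + 0.6 + 0.6 + 0.7 + 0.3 + 0.8 + 0.5) / 11 = 0.5727
UCL = X̄̄ + A₃·s̄ = 720.2545 + 1.182 × 0.5727 = 720.9315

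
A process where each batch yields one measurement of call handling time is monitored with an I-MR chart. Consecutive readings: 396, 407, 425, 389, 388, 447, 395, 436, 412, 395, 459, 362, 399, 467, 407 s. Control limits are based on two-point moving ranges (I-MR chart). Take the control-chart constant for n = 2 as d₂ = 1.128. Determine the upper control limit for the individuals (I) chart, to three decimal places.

X̄ = (396 + 407 + 425 + 389 + 388 + 447 + 395 + 436 + 412 + 395 + 459 + 362 + 399 + 467 + 407) / 15 = 412.2667
Moving ranges: 11, 18, 36, 1, 59, 52, 41, 24, 17, 64, 97, 37, 68, 60; M̄R̄ = 585.0000 / 14 = 41.7857
UCL = X̄ + 3·M̄R̄/d₂ = 412.2667 + 3 × 41.7857 / 1.128 = 523.3989

523.399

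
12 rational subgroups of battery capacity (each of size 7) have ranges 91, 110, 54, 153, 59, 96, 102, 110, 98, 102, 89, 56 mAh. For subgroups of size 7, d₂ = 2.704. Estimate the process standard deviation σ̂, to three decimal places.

R̄ = (91 + 110 + 54 + 153 + 59 + 96 + 102 + 110 + 98 + 102 + 89 + 56) / 12 = 93.3333
σ̂ = R̄ / d₂ = 93.3333 / 2.704 = 34.5168

34.517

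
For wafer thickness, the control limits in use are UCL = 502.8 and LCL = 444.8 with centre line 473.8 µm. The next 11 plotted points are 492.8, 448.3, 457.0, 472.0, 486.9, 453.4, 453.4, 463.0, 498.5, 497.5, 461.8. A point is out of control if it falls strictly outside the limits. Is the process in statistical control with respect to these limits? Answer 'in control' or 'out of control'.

All 11 points lie within [444.8, 502.8].

in control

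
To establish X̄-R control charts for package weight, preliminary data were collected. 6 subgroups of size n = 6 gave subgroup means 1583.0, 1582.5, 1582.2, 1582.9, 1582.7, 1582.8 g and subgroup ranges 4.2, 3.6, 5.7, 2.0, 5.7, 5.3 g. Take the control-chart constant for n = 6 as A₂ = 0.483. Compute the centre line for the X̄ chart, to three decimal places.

X̄̄ = (1583.0 + 1582.5 + 1582.2 + 1582.9 + 1582.7 + 1582.8) / 6 = 9496.1000 / 6 = 1582.6833
CL = X̄̄ = 1582.6833

1582.683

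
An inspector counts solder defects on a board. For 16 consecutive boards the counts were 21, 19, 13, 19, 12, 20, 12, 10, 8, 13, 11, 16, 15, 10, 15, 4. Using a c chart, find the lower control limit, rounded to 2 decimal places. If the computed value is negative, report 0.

2.55

c̄ = (21 + 19 + 13 + 19 + 12 + 20 + 12 + 10 + 8 + 13 + 11 + 16 + 15 + 10 + 15 + 4) / 16 = 218 / 16 = 13.6250
LCL = c̄ − 3√c̄ = 13.6250 − 3 × 3.6912 = 2.5514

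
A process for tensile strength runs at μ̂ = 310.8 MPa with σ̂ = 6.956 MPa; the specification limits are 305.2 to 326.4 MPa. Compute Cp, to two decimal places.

Cp = (USL − LSL) / (6σ̂) = (326.4 − 305.2) / (6 × 6.956) = 21.2000 / 41.7360 = 0.5080

0.51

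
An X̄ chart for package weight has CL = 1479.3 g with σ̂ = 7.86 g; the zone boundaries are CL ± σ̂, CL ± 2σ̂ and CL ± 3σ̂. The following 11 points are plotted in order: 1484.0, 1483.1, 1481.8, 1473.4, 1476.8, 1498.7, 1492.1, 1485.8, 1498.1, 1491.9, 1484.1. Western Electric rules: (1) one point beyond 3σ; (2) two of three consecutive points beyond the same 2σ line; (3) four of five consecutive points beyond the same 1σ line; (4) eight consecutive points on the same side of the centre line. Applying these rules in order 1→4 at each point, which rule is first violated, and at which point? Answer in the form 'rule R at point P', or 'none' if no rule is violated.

Zone of each point (C = within 1σ̂, B = 1σ̂–2σ̂, A = 2σ̂–3σ̂, * = beyond 3σ̂; sign = side of CL): 1:+C, 2:+C, 3:+C, 4:-C, 5:-C, 6:+A, 7:+B, 8:+C, 9:+A, 10:+B, 11:+C
Rule 3 (four of five consecutive points beyond the same 1σ limit) is satisfied at point 10.

rule 3 at point 10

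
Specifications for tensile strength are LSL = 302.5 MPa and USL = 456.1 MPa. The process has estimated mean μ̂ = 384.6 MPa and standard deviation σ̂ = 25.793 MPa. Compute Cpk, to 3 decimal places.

0.924

Cpu = (USL − μ̂) / (3σ̂) = (456.1 − 384.6) / (3 × 25.793) = 0.9240; Cpl = (μ̂ − LSL) / (3σ̂) = (384.6 − 302.5) / (3 × 25.793) = 1.0610; Cpk = min(Cpu, Cpl) = 0.9240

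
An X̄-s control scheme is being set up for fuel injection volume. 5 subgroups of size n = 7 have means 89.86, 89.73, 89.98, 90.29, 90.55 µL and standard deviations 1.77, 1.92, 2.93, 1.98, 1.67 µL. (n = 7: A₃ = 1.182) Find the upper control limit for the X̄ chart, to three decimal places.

X̄̄ = (89.86 + 89.73 + 89.98 + 90.29 + 90.55) / 5 = 90.0820
s̄ = (1.77 + 1.92 + 2.93 + 1.98 + 1.67) / 5 = 2.0540
UCL = X̄̄ + A₃·s̄ = 90.0820 + 1.182 × 2.0540 = 92.5098

92.510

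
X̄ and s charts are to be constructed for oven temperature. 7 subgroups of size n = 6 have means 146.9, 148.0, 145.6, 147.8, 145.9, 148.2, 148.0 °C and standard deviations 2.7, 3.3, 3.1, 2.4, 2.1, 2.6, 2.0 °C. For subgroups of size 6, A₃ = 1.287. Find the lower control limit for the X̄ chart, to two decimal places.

X̄̄ = (146.9 + 148.0 + 145.6 + 147.8 + 145.9 + 148.2 + 148.0) / 7 = 147.2000
s̄ = (2.7 + 3.3 + 3.1 + 2.4 + 2.1 + 2.6 + 2.0) / 7 = 2.6000
LCL = X̄̄ − A₃·s̄ = 147.2000 − 1.287 × 2.6000 = 143.8538

143.85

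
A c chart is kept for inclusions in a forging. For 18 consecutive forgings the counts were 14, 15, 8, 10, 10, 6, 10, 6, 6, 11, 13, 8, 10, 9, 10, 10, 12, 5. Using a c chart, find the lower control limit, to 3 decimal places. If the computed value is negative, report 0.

c̄ = (14 + 15 + 8 + 10 + 10 + 6 + 10 + 6 + 6 + 11 + 13 + 8 + 10 + 9 + 10 + 10 + 12 + 5) / 18 = 173 / 18 = 9.6111
LCL = c̄ − 3√c̄ = 9.6111 − 3 × 3.1002 = 0.3106

0.311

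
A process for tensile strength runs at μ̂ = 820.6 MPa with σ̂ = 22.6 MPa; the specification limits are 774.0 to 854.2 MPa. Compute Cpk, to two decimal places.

0.50

Cpu = (USL − μ̂) / (3σ̂) = (854.2 − 820.6) / (3 × 22.6) = 0.4956; Cpl = (μ̂ − LSL) / (3σ̂) = (820.6 − 774.0) / (3 × 22.6) = 0.6873; Cpk = min(Cpu, Cpl) = 0.4956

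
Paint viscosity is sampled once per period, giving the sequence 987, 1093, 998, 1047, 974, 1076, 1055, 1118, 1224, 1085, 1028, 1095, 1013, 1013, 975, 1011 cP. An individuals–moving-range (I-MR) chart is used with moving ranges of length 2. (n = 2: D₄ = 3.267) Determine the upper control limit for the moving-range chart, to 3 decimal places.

Moving ranges: 106, 95, 49, 73, 102, 21, 63, 106, 139, 57, 67, 82, 0, 38, 36; M̄R̄ = 1034.0000 / 15 = 68.9333
UCL_MR = D₄·M̄R̄ = 3.267 × 68.9333 = 225.2052

225.205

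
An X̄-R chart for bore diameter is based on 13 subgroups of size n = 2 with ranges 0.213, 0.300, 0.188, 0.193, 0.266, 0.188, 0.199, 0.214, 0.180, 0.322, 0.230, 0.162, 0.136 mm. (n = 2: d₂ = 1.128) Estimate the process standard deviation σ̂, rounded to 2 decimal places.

0.19

R̄ = (0.213 + 0.300 + 0.188 + 0.193 + 0.266 + 0.188 + 0.199 + 0.214 + 0.180 + 0.322 + 0.230 + 0.162 + 0.136) / 13 = 0.2147
σ̂ = R̄ / d₂ = 0.2147 / 1.128 = 0.1903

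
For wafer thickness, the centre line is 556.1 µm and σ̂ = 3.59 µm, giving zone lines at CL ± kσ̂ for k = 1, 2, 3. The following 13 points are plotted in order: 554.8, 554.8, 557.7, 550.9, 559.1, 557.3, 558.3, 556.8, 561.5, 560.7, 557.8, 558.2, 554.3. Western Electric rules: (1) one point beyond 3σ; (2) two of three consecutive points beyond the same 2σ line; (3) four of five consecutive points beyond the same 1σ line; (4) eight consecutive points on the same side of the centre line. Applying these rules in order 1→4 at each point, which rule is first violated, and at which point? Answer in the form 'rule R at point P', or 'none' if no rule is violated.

rule 4 at point 12

Zone of each point (C = within 1σ̂, B = 1σ̂–2σ̂, A = 2σ̂–3σ̂, * = beyond 3σ̂; sign = side of CL): 1:-C, 2:-C, 3:+C, 4:-B, 5:+C, 6:+C, 7:+C, 8:+C, 9:+B, 10:+B, 11:+C, 12:+C, 13:-C
Rule 4 (eight consecutive points on the same side of the centre line) is satisfied at point 12.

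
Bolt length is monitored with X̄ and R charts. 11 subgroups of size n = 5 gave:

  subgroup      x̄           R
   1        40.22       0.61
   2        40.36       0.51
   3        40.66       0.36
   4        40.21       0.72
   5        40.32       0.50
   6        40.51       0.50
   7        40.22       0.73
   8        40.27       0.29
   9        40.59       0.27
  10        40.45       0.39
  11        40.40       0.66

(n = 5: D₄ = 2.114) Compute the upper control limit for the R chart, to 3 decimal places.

R̄ = (0.61 + 0.51 + 0.36 + 0.72 + 0.50 + 0.50 + 0.73 + 0.29 + 0.27 + 0.39 + 0.66) / 11 = 5.5400 / 11 = 0.5036
UCL_R = D₄·R̄ = 2.114 × 0.5036 = 1.0647

1.065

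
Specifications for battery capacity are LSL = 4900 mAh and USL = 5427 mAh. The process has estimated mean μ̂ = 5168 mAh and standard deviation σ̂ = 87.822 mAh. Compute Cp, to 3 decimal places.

1.000

Cp = (USL − LSL) / (6σ̂) = (5427 − 4900) / (6 × 87.822) = 527.0000 / 526.9320 = 1.0001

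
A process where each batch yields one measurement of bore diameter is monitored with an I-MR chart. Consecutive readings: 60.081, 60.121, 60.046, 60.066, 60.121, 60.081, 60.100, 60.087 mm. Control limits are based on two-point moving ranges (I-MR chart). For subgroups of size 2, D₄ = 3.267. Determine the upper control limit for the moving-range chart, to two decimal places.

0.12

Moving ranges: 0.040, 0.075, 0.020, 0.055, 0.040, 0.019, 0.013; M̄R̄ = 0.2620 / 7 = 0.0374
UCL_MR = D₄·M̄R̄ = 3.267 × 0.0374 = 0.1223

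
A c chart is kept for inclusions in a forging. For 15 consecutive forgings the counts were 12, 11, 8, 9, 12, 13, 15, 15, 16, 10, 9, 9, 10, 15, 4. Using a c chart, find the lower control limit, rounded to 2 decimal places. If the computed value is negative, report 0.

c̄ = (12 + 11 + 8 + 9 + 12 + 13 + 15 + 15 + 16 + 10 + 9 + 9 + 10 + 15 + 4) / 15 = 168 / 15 = 11.2000
LCL = c̄ − 3√c̄ = 11.2000 − 3 × 3.3466 = 1.1601

1.16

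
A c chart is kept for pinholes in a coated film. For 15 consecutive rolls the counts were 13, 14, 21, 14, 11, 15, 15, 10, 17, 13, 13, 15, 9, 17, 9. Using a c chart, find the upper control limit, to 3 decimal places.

c̄ = (13 + 14 + 21 + 14 + 11 + 15 + 15 + 10 + 17 + 13 + 13 + 15 + 9 + 17 + 9) / 15 = 206 / 15 = 13.7333
UCL = c̄ + 3√c̄ = 13.7333 + 3 × √13.7333 = 13.7333 + 3 × 3.7059 = 24.8509

24.851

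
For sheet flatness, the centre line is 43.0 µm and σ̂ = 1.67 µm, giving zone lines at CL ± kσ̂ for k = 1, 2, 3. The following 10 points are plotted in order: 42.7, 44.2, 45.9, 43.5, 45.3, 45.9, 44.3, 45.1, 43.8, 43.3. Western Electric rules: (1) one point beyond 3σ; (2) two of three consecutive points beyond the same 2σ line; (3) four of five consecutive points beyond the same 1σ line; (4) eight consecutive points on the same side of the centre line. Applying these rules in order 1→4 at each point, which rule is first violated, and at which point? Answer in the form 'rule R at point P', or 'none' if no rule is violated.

Zone of each point (C = within 1σ̂, B = 1σ̂–2σ̂, A = 2σ̂–3σ̂, * = beyond 3σ̂; sign = side of CL): 1:-C, 2:+C, 3:+B, 4:+C, 5:+B, 6:+B, 7:+C, 8:+B, 9:+C, 10:+C
Rule 4 (eight consecutive points on the same side of the centre line) is satisfied at point 9.

rule 4 at point 9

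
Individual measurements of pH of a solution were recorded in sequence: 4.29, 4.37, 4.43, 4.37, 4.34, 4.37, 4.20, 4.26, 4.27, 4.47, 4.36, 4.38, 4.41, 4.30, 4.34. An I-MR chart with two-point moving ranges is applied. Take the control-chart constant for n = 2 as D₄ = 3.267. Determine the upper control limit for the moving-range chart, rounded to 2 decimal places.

Moving ranges: 0.08, 0.06, 0.06, 0.03, 0.03, 0.17, 0.06, 0.01, 0.20, 0.11, 0.02, 0.03, 0.11, 0.04; M̄R̄ = 1.0100 / 14 = 0.0721
UCL_MR = D₄·M̄R̄ = 3.267 × 0.0721 = 0.2357

0.24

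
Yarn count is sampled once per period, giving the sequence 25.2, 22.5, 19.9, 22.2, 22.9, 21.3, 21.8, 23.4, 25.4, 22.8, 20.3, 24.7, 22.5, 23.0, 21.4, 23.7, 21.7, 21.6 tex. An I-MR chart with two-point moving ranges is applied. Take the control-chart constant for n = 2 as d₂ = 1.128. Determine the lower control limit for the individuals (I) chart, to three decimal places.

X̄ = (25.2 + 22.5 + 19.9 + 22.2 + 22.9 + 21.3 + 21.8 + 23.4 + 25.4 + 22.8 + 20.3 + 24.7 + 22.5 + 23.0 + 21.4 + 23.7 + 21.7 + 21.6) / 18 = 22.5722
Moving ranges: 2.7, 2.6, 2.3, 0.7, 1.6, 0.5, 1.6, 2.0, 2.6, 2.5, 4.4, 2.2, 0.5, 1.6, 2.3, 2.0, 0.1; M̄R̄ = 32.2000 / 17 = 1.8941
LCL = X̄ − 3·M̄R̄/d₂ = 22.5722 − 3 × 1.8941 / 1.128 = 17.5347

17.535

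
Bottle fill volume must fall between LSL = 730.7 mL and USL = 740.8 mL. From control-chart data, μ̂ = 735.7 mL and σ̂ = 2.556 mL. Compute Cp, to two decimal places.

Cp = (USL − LSL) / (6σ̂) = (740.8 − 730.7) / (6 × 2.556) = 10.1000 / 15.3360 = 0.6586

0.66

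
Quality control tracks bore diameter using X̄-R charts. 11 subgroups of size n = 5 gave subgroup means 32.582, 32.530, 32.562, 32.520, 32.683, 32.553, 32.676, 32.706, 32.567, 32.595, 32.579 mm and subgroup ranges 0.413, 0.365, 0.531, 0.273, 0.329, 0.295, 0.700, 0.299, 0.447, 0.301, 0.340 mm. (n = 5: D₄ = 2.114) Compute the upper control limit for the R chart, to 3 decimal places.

R̄ = (0.413 + 0.365 + 0.531 + 0.273 + 0.329 + 0.295 + 0.700 + 0.299 + 0.447 + 0.301 + 0.340) / 11 = 4.2930 / 11 = 0.3903
UCL_R = D₄·R̄ = 2.114 × 0.3903 = 0.8250

0.825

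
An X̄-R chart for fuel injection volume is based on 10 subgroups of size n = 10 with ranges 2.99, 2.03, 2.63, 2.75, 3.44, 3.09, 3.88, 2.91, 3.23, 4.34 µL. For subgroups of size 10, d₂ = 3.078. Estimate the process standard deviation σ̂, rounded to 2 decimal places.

R̄ = (2.99 + 2.03 + 2.63 + 2.75 + 3.44 + 3.09 + 3.88 + 2.91 + 3.23 + 4.34) / 10 = 3.1290
σ̂ = R̄ / d₂ = 3.1290 / 3.078 = 1.0166

1.02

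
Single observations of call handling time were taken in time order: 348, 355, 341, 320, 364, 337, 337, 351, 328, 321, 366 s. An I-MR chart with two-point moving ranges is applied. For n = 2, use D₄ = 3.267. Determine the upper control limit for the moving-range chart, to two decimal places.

Moving ranges: 7, 14, 21, 44, 27, 0, 14, 23, 7, 45; M̄R̄ = 202.0000 / 10 = 20.2000
UCL_MR = D₄·M̄R̄ = 3.267 × 20.2000 = 65.9934

65.99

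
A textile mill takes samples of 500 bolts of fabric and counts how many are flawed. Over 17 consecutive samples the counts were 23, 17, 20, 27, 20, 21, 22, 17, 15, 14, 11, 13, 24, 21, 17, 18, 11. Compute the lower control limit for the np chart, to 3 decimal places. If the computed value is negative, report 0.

5.700

p̄ = Σdᵢ / (k·n) = 311 / (17 × 500) = 0.03659
LCL = np̄ − 3·√(np̄(1−p̄)) = 18.2941 − 3 × 4.1982 = 5.6996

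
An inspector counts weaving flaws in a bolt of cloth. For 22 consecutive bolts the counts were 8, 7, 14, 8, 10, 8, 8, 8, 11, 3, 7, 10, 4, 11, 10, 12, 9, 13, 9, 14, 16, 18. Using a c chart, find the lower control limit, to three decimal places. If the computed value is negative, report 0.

0.465

c̄ = (8 + 7 + 14 + 8 + 10 + 8 + 8 + 8 + 11 + 3 + 7 + 10 + 4 + 11 + 10 + 12 + 9 + 13 + 9 + 14 + 16 + 18) / 22 = 218 / 22 = 9.9091
LCL = c̄ − 3√c̄ = 9.9091 − 3 × 3.1479 = 0.4655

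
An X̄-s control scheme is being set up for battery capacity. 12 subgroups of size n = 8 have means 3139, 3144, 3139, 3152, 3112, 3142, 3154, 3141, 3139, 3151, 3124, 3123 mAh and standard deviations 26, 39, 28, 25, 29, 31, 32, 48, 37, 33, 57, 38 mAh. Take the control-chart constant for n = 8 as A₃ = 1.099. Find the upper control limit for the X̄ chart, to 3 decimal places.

3177.073

X̄̄ = (3139 + 3144 + 3139 + 3152 + 3112 + 3142 + 3154 + 3141 + 3139 + 3151 + 3124 + 3123) / 12 = 3138.3333
s̄ = (26 + 39 + 28 + 25 + 29 + 31 + 32 + 48 + 37 + 33 + 57 + 38) / 12 = 35.2500
UCL = X̄̄ + A₃·s̄ = 3138.3333 + 1.099 × 35.2500 = 3177.0731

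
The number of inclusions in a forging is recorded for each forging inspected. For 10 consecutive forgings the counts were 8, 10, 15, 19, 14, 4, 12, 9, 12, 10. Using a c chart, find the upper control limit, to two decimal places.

c̄ = (8 + 10 + 15 + 19 + 14 + 4 + 12 + 9 + 12 + 10) / 10 = 113 / 10 = 11.3000
UCL = c̄ + 3√c̄ = 11.3000 + 3 × √11.3000 = 11.3000 + 3 × 3.3615 = 21.3846

21.38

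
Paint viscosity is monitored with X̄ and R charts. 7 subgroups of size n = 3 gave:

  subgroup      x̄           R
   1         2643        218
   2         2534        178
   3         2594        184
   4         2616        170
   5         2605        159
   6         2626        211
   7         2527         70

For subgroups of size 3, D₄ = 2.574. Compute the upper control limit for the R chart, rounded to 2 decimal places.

437.58

R̄ = (218 + 178 + 184 + 170 + 159 + 211 + 70) / 7 = 1190.0000 / 7 = 170.0000
UCL_R = D₄·R̄ = 2.574 × 170.0000 = 437.5800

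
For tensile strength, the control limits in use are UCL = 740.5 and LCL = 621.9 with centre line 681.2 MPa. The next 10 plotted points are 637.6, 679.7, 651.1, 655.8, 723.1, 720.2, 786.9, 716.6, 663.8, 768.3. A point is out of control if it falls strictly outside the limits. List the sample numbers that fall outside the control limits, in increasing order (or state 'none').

7, 10

Compare each point to [621.9, 740.5]: sample 7 = 786.9 > UCL; sample 10 = 768.3 > UCL.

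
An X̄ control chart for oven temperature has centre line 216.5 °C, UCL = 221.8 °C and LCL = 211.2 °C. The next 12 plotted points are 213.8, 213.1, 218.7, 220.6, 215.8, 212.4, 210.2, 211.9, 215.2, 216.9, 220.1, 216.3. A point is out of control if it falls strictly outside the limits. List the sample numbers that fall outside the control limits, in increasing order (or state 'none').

Compare each point to [211.2, 221.8]: sample 7 = 210.2 < LCL.

7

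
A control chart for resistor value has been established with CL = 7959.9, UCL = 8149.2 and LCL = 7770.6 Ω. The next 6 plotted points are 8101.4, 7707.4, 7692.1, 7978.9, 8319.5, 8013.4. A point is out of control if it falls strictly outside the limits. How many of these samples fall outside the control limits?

3

Compare each point to [7770.6, 8149.2]: sample 2 = 7707.4 < LCL; sample 3 = 7692.1 < LCL; sample 5 = 8319.5 > UCL.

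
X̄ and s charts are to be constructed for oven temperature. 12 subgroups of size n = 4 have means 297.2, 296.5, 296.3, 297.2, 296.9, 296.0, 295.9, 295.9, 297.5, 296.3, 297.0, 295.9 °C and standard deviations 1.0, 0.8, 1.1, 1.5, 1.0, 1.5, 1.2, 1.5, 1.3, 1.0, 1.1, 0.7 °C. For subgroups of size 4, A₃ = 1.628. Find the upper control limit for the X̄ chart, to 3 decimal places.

X̄̄ = (297.2 + 296.5 + 296.3 + 297.2 + 296.9 + 296.0 + 295.9 + 295.9 + 297.5 + 296.3 + 297.0 + 295.9) / 12 = 296.5500
s̄ = (1.0 + 0.8 + 1.1 + 1.5 + 1.0 + 1.5 + 1.2 + 1.5 + 1.3 + 1.0 + 1.1 + 0.7) / 12 = 1.1417
UCL = X̄̄ + A₃·s̄ = 296.5500 + 1.628 × 1.1417 = 298.4086

298.409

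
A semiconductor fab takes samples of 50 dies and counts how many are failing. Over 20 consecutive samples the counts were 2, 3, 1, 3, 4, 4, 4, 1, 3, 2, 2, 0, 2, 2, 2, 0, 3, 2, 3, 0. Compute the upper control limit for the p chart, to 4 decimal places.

p̄ = Σdᵢ / (k·n) = 43 / (20 × 50) = 0.04300
UCL = p̄ + 3·√(p̄(1−p̄)/n) = 0.04300 + 3 × √(0.04300×0.95700/50) = 0.04300 + 3 × 0.02869 = 0.12906

0.1291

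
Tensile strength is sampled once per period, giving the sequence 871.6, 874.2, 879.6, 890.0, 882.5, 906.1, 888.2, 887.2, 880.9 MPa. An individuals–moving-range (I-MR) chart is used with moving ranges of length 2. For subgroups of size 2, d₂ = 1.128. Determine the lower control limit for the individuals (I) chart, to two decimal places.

X̄ = (871.6 + 874.2 + 879.6 + 890.0 + 882.5 + 906.1 + 888.2 + 887.2 + 880.9) / 9 = 884.4778
Moving ranges: 2.6, 5.4, 10.4, 7.5, 23.6, 17.9, 1.0, 6.3; M̄R̄ = 74.7000 / 8 = 9.3375
LCL = X̄ − 3·M̄R̄/d₂ = 884.4778 − 3 × 9.3375 / 1.128 = 859.6440

859.64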